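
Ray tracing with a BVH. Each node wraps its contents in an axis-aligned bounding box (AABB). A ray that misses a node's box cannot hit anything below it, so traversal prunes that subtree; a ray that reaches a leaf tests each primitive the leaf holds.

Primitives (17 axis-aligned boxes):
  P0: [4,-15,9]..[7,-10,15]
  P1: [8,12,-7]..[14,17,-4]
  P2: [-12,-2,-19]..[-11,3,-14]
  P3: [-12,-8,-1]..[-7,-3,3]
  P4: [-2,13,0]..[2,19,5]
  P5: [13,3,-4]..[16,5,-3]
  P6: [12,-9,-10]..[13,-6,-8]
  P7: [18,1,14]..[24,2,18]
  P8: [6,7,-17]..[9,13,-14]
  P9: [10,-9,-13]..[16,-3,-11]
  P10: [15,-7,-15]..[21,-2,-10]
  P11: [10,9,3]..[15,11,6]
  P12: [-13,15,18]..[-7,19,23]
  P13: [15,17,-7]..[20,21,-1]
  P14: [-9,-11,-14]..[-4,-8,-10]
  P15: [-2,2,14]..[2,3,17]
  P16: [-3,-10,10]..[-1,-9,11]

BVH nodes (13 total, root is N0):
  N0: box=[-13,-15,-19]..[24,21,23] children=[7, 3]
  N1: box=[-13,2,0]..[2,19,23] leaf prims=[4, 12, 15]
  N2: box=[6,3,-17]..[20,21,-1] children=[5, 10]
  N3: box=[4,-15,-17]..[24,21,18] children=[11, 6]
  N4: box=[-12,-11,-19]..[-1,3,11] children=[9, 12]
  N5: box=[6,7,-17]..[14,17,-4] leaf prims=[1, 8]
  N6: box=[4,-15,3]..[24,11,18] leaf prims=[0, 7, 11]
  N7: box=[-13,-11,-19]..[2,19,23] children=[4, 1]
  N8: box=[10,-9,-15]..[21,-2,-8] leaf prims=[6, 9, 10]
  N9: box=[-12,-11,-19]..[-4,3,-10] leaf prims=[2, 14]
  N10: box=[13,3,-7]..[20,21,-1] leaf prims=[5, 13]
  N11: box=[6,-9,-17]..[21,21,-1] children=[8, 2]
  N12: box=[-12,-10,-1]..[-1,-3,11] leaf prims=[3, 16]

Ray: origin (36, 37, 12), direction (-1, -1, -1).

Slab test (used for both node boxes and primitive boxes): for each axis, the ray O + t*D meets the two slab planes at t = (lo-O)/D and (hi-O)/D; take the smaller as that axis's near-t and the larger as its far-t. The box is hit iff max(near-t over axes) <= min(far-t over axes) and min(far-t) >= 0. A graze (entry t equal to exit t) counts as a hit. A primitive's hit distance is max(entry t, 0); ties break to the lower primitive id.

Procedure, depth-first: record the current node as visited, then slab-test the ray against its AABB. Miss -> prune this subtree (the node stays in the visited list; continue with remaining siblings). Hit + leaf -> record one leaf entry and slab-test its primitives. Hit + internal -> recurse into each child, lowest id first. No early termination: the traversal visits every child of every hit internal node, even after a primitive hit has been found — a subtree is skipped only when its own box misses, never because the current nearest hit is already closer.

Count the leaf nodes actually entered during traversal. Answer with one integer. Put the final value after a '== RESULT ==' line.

Trace the traversal:
N0 x:[12,49] y:[16,52] z:[-11,31] -> hit [16,31], descend [3, 7]
  N3 x:[12,32] y:[16,52] z:[-6,29] -> hit [16,29], descend [6, 11]
    N6 x:[12,32] y:[26,52] z:[-6,9] -> miss, prune
    N11 x:[15,30] y:[16,46] z:[13,29] -> hit [16,29], descend [2, 8]
      N2 x:[16,30] y:[16,34] z:[13,29] -> hit [16,29], descend [5, 10]
        N5 x:[22,30] y:[20,30] z:[16,29] -> hit [22,29] leaf, test {P1(miss), P8@t=27}
        N10 x:[16,23] y:[16,34] z:[13,19] -> hit [16,19] leaf, test {P5(miss), P13@t=16}
      N8 x:[15,26] y:[39,46] z:[20,27] -> miss, prune
  N7 x:[34,49] y:[18,48] z:[-11,31] -> miss, prune

9 AABB tests over nodes [0, 3, 6, 11, 2, 5, 10, 8, 7]; 2 leaves entered; closest P13.

== RESULT ==
2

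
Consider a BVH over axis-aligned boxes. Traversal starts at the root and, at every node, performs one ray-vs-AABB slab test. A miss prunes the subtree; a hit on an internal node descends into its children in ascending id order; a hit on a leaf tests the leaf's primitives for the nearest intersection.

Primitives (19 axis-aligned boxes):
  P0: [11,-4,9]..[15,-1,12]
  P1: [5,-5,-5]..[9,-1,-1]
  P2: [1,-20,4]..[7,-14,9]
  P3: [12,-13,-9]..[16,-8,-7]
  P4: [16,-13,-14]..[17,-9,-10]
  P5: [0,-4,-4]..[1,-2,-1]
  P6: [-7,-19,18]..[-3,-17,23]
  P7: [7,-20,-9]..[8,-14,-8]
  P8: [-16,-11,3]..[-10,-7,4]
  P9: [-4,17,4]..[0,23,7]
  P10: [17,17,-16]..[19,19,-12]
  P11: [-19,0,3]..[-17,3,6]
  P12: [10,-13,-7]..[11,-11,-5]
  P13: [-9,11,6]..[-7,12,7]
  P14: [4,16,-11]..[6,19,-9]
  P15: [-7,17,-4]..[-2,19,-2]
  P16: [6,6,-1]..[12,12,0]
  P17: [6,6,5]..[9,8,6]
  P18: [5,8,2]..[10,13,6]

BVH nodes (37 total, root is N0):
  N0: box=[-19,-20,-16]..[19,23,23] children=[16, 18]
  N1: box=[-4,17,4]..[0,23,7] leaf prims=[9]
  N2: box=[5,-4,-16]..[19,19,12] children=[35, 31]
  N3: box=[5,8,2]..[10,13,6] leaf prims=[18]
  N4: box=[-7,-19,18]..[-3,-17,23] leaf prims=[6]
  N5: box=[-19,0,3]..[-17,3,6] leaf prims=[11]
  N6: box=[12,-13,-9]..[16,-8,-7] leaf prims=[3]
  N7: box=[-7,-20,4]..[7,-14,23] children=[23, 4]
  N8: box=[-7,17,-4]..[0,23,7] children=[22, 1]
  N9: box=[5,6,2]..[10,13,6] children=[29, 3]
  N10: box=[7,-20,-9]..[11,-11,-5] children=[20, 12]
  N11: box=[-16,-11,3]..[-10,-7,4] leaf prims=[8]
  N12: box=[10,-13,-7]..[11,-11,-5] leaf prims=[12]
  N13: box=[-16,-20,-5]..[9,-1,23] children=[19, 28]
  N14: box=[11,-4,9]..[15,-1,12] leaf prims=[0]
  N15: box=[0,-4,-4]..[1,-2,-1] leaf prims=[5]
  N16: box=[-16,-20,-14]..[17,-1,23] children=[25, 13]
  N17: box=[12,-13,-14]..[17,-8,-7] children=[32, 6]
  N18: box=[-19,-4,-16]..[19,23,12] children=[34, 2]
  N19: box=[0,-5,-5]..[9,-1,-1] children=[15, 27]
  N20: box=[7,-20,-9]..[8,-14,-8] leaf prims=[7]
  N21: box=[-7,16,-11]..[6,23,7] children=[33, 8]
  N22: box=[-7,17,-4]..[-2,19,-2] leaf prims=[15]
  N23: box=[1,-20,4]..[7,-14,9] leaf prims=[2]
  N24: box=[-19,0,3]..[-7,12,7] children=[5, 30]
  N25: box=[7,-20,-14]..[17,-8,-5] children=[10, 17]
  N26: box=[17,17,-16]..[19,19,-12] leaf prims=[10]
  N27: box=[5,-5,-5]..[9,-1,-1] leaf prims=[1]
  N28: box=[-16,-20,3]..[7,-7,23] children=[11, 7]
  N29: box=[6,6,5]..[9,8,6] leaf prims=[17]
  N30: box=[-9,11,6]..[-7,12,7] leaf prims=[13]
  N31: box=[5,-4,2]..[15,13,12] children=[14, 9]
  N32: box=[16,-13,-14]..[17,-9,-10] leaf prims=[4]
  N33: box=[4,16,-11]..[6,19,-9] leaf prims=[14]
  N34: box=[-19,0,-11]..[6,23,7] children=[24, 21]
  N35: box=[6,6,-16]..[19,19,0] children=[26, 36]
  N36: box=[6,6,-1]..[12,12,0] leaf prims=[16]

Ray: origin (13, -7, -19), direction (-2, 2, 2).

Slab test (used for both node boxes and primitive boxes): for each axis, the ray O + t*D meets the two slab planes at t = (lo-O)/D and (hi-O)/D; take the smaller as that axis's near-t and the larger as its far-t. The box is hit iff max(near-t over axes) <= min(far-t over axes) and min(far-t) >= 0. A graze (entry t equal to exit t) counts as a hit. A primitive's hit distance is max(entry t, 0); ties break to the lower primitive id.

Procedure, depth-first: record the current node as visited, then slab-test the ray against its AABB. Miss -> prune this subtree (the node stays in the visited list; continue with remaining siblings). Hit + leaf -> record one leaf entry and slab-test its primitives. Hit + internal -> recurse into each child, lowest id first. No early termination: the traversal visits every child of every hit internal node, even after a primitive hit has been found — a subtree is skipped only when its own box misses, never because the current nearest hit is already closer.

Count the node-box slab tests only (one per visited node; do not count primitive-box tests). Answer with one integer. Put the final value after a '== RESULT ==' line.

Traverse from the root:
N0 x:[-3,16] y:[-13/2,15] z:[3/2,21] -> hit [3/2,15], descend [16, 18]
  N16 x:[-2,29/2] y:[-13/2,3] z:[5/2,21] -> hit [5/2,3], descend [13, 25]
    N13 x:[2,29/2] y:[-13/2,3] z:[7,21] -> miss, prune
    N25 x:[-2,3] y:[-13/2,-1/2] z:[5/2,7] -> miss, prune
  N18 x:[-3,16] y:[3/2,15] z:[3/2,31/2] -> hit [3/2,15], descend [2, 34]
    N2 x:[-3,4] y:[3/2,13] z:[3/2,31/2] -> hit [3/2,4], descend [31, 35]
      N31 x:[-1,4] y:[3/2,10] z:[21/2,31/2] -> miss, prune
      N35 x:[-3,7/2] y:[13/2,13] z:[3/2,19/2] -> miss, prune
    N34 x:[7/2,16] y:[7/2,15] z:[4,13] -> hit [4,13], descend [21, 24]
      N21 x:[7/2,10] y:[23/2,15] z:[4,13] -> miss, prune
      N24 x:[10,16] y:[7/2,19/2] z:[11,13] -> miss, prune

Summary -> nodes [0, 16, 13, 25, 18, 2, 31, 35, 34, 21, 24]; box-tests=11; leaf-entries=0; first=miss

== RESULT ==
11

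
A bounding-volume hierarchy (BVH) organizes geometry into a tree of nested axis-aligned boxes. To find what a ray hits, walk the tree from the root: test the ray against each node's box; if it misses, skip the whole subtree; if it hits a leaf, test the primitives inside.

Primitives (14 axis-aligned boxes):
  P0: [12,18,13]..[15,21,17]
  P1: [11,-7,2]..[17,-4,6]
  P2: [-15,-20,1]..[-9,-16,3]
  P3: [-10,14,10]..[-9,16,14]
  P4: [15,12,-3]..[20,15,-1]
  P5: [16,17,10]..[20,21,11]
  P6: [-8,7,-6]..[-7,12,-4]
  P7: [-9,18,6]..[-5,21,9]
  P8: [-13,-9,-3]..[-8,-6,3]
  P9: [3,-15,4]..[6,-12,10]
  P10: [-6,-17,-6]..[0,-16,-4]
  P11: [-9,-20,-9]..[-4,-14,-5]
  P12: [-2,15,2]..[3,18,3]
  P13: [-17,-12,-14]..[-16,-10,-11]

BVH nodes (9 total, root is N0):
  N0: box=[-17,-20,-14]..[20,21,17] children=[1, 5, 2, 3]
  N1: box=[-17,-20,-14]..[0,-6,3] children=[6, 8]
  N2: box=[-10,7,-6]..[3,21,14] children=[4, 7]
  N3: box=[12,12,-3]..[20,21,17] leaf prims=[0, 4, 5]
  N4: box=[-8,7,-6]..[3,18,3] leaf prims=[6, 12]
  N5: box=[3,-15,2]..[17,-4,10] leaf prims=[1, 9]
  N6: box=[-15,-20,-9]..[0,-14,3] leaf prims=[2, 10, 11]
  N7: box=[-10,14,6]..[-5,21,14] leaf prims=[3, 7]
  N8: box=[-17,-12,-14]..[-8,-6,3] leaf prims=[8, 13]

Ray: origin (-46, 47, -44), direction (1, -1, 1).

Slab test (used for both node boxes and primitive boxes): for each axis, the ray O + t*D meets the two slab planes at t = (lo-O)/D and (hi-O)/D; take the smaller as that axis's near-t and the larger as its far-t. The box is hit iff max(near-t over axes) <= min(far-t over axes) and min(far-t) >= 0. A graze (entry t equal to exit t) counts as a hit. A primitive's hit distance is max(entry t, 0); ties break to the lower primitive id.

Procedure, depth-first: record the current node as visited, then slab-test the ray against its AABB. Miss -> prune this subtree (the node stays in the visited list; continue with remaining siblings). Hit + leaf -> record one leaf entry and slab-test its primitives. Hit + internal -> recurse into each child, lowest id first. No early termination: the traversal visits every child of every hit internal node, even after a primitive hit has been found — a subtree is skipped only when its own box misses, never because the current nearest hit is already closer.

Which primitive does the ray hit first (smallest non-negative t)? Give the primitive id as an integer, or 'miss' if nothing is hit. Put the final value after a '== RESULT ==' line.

Traverse from the root:
N0 x:[29,66] y:[26,67] z:[30,61] -> hit [30,61], descend [1, 2, 3, 5]
  N1 x:[29,46] y:[53,67] z:[30,47] -> miss, prune
  N2 x:[36,49] y:[26,40] z:[38,58] -> hit [38,40], descend [4, 7]
    N4 x:[38,49] y:[29,40] z:[38,47] -> hit [38,40] leaf, test {P6@t=38, P12(miss)}
    N7 x:[36,41] y:[26,33] z:[50,58] -> miss, prune
  N3 x:[58,66] y:[26,35] z:[41,61] -> miss, prune
  N5 x:[49,63] y:[51,62] z:[46,54] -> hit [51,54] leaf, test {P1(miss), P9(miss)}

Summary -> nodes [0, 1, 2, 4, 7, 3, 5]; box-tests=7; leaf-entries=2; first=P6

== RESULT ==
6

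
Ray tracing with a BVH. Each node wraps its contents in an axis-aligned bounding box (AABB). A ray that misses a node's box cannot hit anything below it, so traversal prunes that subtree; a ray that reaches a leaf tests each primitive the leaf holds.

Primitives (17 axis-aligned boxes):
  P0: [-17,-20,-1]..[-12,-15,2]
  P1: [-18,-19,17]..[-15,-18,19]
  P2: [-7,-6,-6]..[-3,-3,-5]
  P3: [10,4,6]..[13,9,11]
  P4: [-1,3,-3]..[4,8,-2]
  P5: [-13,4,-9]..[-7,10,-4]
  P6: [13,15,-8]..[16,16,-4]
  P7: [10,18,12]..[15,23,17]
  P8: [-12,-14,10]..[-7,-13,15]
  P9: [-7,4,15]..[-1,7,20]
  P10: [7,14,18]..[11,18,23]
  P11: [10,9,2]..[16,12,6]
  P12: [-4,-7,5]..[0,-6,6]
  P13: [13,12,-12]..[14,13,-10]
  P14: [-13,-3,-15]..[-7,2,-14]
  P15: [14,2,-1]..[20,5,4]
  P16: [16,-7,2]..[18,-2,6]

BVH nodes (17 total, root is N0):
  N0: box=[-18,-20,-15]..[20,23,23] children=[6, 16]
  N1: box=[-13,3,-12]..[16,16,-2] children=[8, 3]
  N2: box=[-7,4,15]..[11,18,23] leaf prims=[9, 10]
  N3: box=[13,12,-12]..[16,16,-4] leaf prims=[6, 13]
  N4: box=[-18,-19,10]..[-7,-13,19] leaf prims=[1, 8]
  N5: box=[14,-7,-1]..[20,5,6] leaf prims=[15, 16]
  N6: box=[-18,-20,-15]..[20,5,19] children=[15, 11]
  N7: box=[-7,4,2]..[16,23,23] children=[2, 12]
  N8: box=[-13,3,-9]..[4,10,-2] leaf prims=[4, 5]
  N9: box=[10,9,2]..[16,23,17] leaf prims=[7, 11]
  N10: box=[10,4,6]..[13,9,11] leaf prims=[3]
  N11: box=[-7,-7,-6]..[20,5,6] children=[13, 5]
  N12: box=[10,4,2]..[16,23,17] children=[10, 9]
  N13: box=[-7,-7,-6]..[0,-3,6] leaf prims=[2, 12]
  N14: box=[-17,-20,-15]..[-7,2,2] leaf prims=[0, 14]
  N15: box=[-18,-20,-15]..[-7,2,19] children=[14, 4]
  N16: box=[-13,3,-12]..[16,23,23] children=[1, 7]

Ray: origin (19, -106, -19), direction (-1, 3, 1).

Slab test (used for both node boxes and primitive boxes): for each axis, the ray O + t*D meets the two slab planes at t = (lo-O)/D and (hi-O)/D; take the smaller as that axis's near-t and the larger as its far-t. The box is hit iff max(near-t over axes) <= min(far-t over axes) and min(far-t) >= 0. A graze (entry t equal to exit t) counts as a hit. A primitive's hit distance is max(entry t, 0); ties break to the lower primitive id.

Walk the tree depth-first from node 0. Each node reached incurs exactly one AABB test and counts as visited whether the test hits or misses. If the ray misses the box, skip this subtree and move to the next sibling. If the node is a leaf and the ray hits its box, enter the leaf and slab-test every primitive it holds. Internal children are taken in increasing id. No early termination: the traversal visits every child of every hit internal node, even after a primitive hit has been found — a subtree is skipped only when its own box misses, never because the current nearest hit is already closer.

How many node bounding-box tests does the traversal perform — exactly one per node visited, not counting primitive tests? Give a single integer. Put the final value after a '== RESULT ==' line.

Walk:
N0 x:[-1,37] y:[86/3,43] z:[4,42] -> hit [86/3,37], descend [6, 16]
  N6 x:[-1,37] y:[86/3,37] z:[4,38] -> hit [86/3,37], descend [11, 15]
    N11 x:[-1,26] y:[33,37] z:[13,25] -> miss, prune
    N15 x:[26,37] y:[86/3,36] z:[4,38] -> hit [86/3,36], descend [4, 14]
      N4 x:[26,37] y:[29,31] z:[29,38] -> hit [29,31] leaf, test {P1(miss), P8@t=92/3}
      N14 x:[26,36] y:[86/3,36] z:[4,21] -> miss, prune
  N16 x:[3,32] y:[109/3,43] z:[7,42] -> miss, prune

Visited [0, 6, 11, 15, 4, 14, 16]. Tests: 7 box, 1 leaf. Nearest: P8.

== RESULT ==
7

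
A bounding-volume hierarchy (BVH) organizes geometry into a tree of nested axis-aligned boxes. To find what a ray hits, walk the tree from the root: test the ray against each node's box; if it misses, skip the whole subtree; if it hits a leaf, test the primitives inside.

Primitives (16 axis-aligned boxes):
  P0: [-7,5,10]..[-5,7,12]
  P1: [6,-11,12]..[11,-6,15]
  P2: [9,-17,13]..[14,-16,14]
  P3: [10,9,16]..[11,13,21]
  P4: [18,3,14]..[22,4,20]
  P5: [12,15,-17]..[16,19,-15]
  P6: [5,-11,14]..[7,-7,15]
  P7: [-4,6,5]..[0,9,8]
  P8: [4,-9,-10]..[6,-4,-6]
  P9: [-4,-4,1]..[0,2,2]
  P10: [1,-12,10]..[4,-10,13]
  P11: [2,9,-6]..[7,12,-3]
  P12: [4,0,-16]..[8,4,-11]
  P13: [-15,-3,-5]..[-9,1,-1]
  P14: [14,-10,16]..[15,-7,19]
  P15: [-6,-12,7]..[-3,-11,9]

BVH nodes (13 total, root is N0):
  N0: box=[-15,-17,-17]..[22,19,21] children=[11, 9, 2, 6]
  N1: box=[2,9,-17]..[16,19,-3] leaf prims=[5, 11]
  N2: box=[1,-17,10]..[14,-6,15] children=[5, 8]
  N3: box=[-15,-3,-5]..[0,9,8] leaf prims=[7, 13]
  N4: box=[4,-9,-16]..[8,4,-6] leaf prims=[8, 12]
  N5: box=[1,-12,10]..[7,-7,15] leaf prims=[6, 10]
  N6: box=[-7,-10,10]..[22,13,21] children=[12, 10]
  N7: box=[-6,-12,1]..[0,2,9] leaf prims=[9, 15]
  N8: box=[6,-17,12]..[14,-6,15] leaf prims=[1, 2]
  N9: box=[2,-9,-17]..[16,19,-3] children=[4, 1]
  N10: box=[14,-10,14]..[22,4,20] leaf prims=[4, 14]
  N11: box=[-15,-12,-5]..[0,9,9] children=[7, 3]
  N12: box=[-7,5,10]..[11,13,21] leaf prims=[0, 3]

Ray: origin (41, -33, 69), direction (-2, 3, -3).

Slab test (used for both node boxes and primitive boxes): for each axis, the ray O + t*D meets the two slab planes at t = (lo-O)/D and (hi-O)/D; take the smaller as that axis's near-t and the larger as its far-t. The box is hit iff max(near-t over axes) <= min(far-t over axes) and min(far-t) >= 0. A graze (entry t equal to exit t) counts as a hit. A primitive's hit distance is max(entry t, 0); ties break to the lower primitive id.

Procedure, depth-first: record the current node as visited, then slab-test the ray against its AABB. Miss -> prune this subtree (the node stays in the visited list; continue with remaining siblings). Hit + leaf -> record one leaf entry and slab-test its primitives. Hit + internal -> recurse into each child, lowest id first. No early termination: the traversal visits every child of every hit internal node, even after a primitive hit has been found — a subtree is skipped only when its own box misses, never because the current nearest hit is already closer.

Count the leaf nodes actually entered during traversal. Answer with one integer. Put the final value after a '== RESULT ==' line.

Walk:
N0 x:[19/2,28] y:[16/3,52/3] z:[16,86/3] -> hit [16,52/3], descend [2, 6, 9, 11]
  N2 x:[27/2,20] y:[16/3,9] z:[18,59/3] -> miss, prune
  N6 x:[19/2,24] y:[23/3,46/3] z:[16,59/3] -> miss, prune
  N9 x:[25/2,39/2] y:[8,52/3] z:[24,86/3] -> miss, prune
  N11 x:[41/2,28] y:[7,14] z:[20,74/3] -> miss, prune

5 AABB tests over nodes [0, 2, 6, 9, 11]; 0 leaves entered; closest miss.

== RESULT ==
0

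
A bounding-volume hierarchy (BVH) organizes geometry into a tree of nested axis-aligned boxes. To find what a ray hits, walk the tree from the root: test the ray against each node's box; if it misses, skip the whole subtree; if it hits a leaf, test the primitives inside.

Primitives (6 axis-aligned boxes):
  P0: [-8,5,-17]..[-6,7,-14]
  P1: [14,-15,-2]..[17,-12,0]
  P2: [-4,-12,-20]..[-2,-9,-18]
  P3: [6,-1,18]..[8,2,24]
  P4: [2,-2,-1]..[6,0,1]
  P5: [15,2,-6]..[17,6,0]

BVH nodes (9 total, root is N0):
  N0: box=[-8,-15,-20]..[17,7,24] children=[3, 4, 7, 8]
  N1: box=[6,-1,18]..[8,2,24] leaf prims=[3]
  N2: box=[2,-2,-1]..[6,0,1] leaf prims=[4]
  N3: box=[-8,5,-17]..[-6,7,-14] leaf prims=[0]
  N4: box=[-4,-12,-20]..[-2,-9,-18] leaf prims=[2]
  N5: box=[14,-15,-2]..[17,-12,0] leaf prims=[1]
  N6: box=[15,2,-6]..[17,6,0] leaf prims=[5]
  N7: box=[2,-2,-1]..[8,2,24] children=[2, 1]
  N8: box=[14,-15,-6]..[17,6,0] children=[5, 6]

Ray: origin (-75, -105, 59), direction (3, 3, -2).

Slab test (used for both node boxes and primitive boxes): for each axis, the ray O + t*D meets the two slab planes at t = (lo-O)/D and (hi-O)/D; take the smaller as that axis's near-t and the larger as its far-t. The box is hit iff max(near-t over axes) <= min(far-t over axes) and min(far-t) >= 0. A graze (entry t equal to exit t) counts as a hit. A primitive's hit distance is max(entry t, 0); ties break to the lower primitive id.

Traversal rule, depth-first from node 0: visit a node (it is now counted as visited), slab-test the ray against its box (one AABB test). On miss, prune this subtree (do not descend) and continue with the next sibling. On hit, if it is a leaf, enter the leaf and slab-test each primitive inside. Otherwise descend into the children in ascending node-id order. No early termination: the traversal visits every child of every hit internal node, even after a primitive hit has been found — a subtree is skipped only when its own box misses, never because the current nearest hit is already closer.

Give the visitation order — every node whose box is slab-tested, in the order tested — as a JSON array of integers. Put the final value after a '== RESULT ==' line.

Walk:
N0 x:[67/3,92/3] y:[30,112/3] z:[35/2,79/2] -> hit [30,92/3], descend [3, 4, 7, 8]
  N3 x:[67/3,23] y:[110/3,112/3] z:[73/2,38] -> miss, prune
  N4 x:[71/3,73/3] y:[31,32] z:[77/2,79/2] -> miss, prune
  N7 x:[77/3,83/3] y:[103/3,107/3] z:[35/2,30] -> miss, prune
  N8 x:[89/3,92/3] y:[30,37] z:[59/2,65/2] -> hit [30,92/3], descend [5, 6]
    N5 x:[89/3,92/3] y:[30,31] z:[59/2,61/2] -> hit [30,61/2] leaf, test {P1@t=30}
    N6 x:[30,92/3] y:[107/3,37] z:[59/2,65/2] -> miss, prune

Visited [0, 3, 4, 7, 8, 5, 6]. Tests: 7 box, 1 leaf. Nearest: P1.

== RESULT ==
[0, 3, 4, 7, 8, 5, 6]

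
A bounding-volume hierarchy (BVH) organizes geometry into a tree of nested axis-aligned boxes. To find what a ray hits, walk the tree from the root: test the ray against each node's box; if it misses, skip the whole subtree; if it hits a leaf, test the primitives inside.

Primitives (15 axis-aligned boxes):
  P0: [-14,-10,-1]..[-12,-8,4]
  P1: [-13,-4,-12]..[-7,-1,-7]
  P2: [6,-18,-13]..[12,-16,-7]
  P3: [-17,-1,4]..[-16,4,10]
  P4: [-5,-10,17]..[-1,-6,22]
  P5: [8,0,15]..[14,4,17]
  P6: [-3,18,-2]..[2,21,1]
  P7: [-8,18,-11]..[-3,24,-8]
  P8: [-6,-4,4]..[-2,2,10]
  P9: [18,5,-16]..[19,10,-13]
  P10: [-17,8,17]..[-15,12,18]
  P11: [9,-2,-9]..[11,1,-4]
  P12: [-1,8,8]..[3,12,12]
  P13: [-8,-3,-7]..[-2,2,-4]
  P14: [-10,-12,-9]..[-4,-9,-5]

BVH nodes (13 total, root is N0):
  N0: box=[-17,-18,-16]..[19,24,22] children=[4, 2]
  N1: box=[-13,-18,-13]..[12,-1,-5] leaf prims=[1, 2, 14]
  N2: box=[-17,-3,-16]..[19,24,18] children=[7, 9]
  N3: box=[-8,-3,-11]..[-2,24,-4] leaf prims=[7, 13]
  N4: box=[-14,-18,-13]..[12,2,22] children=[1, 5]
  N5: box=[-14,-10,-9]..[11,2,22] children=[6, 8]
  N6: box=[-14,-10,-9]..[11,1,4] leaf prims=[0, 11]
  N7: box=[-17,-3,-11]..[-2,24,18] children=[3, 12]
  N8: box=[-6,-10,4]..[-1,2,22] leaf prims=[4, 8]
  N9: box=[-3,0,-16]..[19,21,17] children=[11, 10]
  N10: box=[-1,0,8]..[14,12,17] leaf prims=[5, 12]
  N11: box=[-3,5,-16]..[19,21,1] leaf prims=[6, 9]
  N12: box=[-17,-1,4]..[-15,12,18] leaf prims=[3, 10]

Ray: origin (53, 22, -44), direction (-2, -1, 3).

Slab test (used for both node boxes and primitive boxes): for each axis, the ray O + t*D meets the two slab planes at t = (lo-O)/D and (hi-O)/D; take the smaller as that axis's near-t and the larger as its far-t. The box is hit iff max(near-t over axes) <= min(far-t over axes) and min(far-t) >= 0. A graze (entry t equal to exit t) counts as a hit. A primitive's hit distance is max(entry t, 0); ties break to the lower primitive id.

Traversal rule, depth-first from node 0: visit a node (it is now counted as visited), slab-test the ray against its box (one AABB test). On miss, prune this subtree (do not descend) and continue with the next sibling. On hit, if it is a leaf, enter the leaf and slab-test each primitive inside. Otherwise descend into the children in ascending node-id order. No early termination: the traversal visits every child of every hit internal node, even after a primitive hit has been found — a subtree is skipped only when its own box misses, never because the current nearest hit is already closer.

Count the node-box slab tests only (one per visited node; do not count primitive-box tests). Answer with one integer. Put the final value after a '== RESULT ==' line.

Trace the traversal:
N0 x:[17,35] y:[-2,40] z:[28/3,22] -> hit [17,22], descend [2, 4]
  N2 x:[17,35] y:[-2,25] z:[28/3,62/3] -> hit [17,62/3], descend [7, 9]
    N7 x:[55/2,35] y:[-2,25] z:[11,62/3] -> miss, prune
    N9 x:[17,28] y:[1,22] z:[28/3,61/3] -> hit [17,61/3], descend [10, 11]
      N10 x:[39/2,27] y:[10,22] z:[52/3,61/3] -> hit [39/2,61/3] leaf, test {P5@t=59/3, P12(miss)}
      N11 x:[17,28] y:[1,17] z:[28/3,15] -> miss, prune
  N4 x:[41/2,67/2] y:[20,40] z:[31/3,22] -> hit [41/2,22], descend [1, 5]
    N1 x:[41/2,33] y:[23,40] z:[31/3,13] -> miss, prune
    N5 x:[21,67/2] y:[20,32] z:[35/3,22] -> hit [21,22], descend [6, 8]
      N6 x:[21,67/2] y:[21,32] z:[35/3,16] -> miss, prune
      N8 x:[27,59/2] y:[20,32] z:[16,22] -> miss, prune

order=[0, 2, 7, 9, 10, 11, 4, 1, 5, 6, 8]  |boxes|=11  |leaves|=1  hit=P5

== RESULT ==
11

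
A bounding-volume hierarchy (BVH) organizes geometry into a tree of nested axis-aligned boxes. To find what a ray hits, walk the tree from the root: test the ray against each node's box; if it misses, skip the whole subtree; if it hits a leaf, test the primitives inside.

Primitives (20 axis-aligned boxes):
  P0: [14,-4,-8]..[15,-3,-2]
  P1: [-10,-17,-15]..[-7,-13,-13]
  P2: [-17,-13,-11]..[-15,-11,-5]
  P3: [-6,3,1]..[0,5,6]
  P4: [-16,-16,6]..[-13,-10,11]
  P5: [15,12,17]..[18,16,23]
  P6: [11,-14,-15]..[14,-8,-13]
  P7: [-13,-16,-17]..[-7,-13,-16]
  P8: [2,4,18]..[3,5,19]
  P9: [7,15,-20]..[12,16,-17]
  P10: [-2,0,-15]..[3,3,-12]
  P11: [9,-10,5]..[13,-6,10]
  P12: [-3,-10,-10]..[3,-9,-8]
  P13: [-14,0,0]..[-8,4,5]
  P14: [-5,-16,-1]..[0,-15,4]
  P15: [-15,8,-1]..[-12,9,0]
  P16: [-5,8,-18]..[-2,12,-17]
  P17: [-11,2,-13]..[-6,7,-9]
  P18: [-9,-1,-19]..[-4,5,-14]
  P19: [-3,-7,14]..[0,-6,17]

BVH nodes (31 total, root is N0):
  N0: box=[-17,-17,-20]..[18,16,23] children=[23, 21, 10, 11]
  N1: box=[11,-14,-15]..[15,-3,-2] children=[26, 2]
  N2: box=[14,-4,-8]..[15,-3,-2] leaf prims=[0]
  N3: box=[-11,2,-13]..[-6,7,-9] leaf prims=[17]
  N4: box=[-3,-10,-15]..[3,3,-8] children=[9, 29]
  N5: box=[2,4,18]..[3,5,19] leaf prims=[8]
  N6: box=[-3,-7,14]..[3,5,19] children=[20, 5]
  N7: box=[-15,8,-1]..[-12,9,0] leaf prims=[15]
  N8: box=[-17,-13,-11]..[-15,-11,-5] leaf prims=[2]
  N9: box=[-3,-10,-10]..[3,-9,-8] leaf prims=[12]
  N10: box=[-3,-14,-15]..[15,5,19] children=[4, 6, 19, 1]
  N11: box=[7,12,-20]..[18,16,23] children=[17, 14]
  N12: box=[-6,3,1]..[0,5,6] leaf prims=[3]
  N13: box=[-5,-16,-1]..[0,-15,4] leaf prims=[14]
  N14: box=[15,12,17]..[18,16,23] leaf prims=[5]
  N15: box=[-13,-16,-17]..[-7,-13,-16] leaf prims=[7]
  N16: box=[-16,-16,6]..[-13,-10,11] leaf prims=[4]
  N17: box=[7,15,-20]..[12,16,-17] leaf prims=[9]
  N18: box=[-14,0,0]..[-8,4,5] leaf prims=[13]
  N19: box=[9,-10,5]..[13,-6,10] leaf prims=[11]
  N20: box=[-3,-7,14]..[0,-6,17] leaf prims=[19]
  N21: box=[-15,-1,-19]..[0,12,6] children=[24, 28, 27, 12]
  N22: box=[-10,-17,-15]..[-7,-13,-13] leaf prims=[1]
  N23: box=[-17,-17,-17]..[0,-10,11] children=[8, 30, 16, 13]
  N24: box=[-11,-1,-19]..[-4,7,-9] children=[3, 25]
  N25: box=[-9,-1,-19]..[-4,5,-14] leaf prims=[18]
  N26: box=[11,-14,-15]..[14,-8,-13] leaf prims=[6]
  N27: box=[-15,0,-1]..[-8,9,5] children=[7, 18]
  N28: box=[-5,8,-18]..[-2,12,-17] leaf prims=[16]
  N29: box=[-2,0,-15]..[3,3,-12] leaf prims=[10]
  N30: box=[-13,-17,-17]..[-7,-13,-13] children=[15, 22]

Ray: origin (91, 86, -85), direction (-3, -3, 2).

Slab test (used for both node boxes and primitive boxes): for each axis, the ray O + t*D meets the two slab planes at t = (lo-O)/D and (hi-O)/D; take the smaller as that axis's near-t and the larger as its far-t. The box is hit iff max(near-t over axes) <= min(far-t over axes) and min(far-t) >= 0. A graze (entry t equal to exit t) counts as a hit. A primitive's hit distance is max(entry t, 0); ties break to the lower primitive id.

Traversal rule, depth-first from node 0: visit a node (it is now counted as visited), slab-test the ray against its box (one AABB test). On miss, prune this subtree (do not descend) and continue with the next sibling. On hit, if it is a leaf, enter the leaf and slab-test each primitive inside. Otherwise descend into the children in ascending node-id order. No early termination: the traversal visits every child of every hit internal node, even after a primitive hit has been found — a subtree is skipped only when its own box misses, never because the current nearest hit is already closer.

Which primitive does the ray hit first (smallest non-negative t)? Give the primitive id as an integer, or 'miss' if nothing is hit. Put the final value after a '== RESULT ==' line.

Trace the traversal:
N0 x:[73/3,36] y:[70/3,103/3] z:[65/2,54] -> hit [65/2,103/3], descend [10, 11, 21, 23]
  N10 x:[76/3,94/3] y:[27,100/3] z:[35,52] -> miss, prune
  N11 x:[73/3,28] y:[70/3,74/3] z:[65/2,54] -> miss, prune
  N21 x:[91/3,106/3] y:[74/3,29] z:[33,91/2] -> miss, prune
  N23 x:[91/3,36] y:[32,103/3] z:[34,48] -> hit [34,103/3], descend [8, 13, 16, 30]
    N8 x:[106/3,36] y:[97/3,33] z:[37,40] -> miss, prune
    N13 x:[91/3,32] y:[101/3,34] z:[42,89/2] -> miss, prune
    N16 x:[104/3,107/3] y:[32,34] z:[91/2,48] -> miss, prune
    N30 x:[98/3,104/3] y:[33,103/3] z:[34,36] -> hit [34,103/3], descend [15, 22]
      N15 x:[98/3,104/3] y:[33,34] z:[34,69/2] -> hit [34,34] leaf, test {P7@t=34}
      N22 x:[98/3,101/3] y:[33,103/3] z:[35,36] -> miss, prune

Summary -> nodes [0, 10, 11, 21, 23, 8, 13, 16, 30, 15, 22]; box-tests=11; leaf-entries=1; first=P7

== RESULT ==
7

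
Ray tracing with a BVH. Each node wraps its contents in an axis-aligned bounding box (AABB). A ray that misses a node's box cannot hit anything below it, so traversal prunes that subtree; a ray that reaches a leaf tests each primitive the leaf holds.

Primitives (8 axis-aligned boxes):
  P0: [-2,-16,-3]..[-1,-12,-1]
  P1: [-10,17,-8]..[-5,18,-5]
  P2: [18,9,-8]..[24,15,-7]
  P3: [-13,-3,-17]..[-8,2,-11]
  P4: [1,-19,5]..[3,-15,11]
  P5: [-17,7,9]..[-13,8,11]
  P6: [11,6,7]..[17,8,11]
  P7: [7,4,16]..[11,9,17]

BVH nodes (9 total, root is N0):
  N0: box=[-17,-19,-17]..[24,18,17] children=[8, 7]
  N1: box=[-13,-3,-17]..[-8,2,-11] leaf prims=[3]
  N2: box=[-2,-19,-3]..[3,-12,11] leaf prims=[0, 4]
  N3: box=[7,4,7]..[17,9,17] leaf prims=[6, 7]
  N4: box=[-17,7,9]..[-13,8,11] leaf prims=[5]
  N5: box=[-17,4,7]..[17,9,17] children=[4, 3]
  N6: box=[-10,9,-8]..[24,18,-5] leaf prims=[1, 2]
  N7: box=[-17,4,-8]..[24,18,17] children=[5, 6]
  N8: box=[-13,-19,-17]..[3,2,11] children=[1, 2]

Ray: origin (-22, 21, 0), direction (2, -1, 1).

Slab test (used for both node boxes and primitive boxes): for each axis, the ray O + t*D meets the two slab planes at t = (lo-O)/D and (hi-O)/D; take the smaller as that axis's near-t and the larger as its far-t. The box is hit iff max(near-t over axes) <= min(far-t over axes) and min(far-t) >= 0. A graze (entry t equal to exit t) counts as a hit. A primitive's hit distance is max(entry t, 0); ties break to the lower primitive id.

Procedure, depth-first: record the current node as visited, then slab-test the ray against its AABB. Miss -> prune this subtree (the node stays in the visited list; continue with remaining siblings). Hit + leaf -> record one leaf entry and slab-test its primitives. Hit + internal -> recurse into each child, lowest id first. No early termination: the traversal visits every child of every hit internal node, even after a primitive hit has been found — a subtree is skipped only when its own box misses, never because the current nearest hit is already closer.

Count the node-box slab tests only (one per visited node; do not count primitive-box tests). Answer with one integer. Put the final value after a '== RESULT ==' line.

Trace the traversal:
N0 x:[5/2,23] y:[3,40] z:[-17,17] -> hit [3,17], descend [7, 8]
  N7 x:[5/2,23] y:[3,17] z:[-8,17] -> hit [3,17], descend [5, 6]
    N5 x:[5/2,39/2] y:[12,17] z:[7,17] -> hit [12,17], descend [3, 4]
      N3 x:[29/2,39/2] y:[12,17] z:[7,17] -> hit [29/2,17] leaf, test {P6(miss), P7@t=16}
      N4 x:[5/2,9/2] y:[13,14] z:[9,11] -> miss, prune
    N6 x:[6,23] y:[3,12] z:[-8,-5] -> miss, prune
  N8 x:[9/2,25/2] y:[19,40] z:[-17,11] -> miss, prune

7 AABB tests over nodes [0, 7, 5, 3, 4, 6, 8]; 1 leaf entered; closest P7.

== RESULT ==
7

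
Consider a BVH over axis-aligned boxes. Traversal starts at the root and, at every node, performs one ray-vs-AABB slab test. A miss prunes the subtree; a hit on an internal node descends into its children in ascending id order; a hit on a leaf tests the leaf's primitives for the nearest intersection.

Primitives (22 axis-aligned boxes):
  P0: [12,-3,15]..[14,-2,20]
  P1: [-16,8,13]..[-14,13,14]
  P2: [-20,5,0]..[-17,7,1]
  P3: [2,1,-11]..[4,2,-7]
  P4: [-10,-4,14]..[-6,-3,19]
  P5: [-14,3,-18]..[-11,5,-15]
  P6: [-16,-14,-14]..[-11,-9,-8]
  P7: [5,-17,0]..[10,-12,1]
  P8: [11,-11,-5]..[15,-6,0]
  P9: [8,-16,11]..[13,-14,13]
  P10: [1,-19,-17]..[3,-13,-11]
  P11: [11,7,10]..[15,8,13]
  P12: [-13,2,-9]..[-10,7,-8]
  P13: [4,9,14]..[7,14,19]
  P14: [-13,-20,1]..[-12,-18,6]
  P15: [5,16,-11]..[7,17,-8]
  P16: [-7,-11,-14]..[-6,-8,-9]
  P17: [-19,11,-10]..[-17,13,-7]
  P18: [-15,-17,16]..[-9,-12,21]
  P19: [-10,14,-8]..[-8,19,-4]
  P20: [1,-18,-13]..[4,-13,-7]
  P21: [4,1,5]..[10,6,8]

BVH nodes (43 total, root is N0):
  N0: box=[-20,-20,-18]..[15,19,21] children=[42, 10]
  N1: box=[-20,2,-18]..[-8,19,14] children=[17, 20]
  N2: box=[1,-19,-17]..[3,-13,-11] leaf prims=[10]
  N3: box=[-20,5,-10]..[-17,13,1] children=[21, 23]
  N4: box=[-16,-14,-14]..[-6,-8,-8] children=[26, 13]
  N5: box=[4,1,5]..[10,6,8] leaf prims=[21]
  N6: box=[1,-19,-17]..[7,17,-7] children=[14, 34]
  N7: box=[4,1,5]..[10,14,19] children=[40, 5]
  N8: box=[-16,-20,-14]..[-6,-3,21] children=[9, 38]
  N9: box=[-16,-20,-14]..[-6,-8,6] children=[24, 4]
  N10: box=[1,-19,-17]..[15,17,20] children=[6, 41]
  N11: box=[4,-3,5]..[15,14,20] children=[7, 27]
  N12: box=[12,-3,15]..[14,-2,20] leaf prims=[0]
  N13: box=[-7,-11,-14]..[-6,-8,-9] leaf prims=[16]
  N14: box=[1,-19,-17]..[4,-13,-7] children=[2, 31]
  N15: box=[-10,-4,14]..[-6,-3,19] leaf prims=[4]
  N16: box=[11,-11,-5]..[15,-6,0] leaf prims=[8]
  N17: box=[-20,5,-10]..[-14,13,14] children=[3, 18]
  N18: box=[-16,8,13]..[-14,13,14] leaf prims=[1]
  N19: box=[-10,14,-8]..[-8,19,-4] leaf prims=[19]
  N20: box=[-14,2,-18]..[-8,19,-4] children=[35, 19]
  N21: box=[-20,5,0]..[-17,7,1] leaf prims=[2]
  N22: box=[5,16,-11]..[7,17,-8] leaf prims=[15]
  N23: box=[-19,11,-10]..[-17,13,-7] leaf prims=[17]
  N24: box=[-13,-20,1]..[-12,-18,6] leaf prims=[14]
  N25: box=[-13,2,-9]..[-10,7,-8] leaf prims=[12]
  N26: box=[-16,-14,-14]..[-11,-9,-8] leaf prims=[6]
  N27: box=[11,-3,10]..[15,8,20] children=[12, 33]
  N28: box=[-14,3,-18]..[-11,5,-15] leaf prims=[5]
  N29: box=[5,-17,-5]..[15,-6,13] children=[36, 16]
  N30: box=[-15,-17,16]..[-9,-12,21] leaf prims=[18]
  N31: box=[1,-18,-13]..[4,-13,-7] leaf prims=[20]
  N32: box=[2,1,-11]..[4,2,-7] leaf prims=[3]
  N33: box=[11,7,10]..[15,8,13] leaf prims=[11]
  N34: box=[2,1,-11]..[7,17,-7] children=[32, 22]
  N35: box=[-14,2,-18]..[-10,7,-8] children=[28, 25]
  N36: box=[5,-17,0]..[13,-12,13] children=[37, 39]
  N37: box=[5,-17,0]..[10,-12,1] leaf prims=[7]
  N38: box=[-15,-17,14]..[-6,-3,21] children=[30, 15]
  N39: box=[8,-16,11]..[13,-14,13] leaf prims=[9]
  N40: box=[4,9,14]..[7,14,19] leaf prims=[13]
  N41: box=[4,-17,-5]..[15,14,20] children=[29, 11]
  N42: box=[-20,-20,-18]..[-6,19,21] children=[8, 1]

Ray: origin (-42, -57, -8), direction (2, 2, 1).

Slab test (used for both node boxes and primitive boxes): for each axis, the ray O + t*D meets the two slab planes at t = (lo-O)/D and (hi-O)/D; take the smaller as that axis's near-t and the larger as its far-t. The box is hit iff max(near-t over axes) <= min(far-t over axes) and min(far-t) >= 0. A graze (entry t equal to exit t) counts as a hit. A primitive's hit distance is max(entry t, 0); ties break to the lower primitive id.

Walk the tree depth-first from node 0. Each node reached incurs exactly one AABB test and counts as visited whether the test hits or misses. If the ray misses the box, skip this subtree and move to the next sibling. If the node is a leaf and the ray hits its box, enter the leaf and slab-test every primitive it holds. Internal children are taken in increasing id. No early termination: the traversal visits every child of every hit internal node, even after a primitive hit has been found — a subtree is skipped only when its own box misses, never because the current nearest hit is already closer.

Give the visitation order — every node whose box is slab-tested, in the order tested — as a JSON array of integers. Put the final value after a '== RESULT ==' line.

Traverse from the root:
N0 x:[11,57/2] y:[37/2,38] z:[-10,29] -> hit [37/2,57/2], descend [10, 42]
  N10 x:[43/2,57/2] y:[19,37] z:[-9,28] -> hit [43/2,28], descend [6, 41]
    N6 x:[43/2,49/2] y:[19,37] z:[-9,1] -> miss, prune
    N41 x:[23,57/2] y:[20,71/2] z:[3,28] -> hit [23,28], descend [11, 29]
      N11 x:[23,57/2] y:[27,71/2] z:[13,28] -> hit [27,28], descend [7, 27]
        N7 x:[23,26] y:[29,71/2] z:[13,27] -> miss, prune
        N27 x:[53/2,57/2] y:[27,65/2] z:[18,28] -> hit [27,28], descend [12, 33]
          N12 x:[27,28] y:[27,55/2] z:[23,28] -> hit [27,55/2] leaf, test {P0@t=27}
          N33 x:[53/2,57/2] y:[32,65/2] z:[18,21] -> miss, prune
      N29 x:[47/2,57/2] y:[20,51/2] z:[3,21] -> miss, prune
  N42 x:[11,18] y:[37/2,38] z:[-10,29] -> miss, prune

Summary -> nodes [0, 10, 6, 41, 11, 7, 27, 12, 33, 29, 42]; box-tests=11; leaf-entries=1; first=P0

== RESULT ==
[0, 10, 6, 41, 11, 7, 27, 12, 33, 29, 42]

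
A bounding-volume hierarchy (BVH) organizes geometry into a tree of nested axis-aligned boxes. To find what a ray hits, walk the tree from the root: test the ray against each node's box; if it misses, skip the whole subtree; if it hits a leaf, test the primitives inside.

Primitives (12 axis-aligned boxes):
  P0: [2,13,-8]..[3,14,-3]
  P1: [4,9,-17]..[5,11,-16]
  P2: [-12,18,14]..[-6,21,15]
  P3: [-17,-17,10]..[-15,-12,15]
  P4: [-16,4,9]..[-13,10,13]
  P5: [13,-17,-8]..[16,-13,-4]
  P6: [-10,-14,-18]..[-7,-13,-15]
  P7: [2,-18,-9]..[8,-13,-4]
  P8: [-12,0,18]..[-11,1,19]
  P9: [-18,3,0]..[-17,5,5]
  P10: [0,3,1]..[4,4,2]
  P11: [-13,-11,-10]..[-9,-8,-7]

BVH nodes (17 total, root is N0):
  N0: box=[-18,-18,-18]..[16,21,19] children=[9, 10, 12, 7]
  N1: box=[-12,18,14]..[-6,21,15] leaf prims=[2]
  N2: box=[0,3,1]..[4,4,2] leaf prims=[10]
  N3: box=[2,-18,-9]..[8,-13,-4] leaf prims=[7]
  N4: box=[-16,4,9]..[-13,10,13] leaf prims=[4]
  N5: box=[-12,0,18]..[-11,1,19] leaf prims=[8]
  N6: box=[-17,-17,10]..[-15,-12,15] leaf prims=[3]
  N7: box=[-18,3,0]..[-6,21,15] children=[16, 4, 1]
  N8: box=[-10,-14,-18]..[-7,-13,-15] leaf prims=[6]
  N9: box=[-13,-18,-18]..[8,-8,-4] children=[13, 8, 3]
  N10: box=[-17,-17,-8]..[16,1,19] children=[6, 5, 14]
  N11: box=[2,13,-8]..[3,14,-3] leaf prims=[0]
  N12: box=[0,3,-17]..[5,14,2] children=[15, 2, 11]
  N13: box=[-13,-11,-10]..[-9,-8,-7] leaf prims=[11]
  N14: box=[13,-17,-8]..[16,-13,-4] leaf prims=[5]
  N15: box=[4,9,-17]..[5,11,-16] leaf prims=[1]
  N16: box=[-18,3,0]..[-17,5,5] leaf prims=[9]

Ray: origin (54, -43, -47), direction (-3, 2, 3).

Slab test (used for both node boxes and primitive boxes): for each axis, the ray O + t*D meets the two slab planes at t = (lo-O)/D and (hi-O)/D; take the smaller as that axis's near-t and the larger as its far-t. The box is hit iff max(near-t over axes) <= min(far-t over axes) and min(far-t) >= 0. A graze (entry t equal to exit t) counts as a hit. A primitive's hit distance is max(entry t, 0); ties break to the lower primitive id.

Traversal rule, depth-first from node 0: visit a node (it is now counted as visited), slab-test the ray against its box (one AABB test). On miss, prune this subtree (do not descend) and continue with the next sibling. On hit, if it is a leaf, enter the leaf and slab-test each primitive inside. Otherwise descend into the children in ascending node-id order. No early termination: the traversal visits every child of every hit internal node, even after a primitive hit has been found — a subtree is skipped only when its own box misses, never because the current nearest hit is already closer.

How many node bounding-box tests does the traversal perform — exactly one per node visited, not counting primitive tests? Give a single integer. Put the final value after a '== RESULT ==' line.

Trace the traversal:
N0 x:[38/3,24] y:[25/2,32] z:[29/3,22] -> hit [38/3,22], descend [7, 9, 10, 12]
  N7 x:[20,24] y:[23,32] z:[47/3,62/3] -> miss, prune
  N9 x:[46/3,67/3] y:[25/2,35/2] z:[29/3,43/3] -> miss, prune
  N10 x:[38/3,71/3] y:[13,22] z:[13,22] -> hit [13,22], descend [5, 6, 14]
    N5 x:[65/3,22] y:[43/2,22] z:[65/3,22] -> hit [65/3,22] leaf, test {P8@t=65/3}
    N6 x:[23,71/3] y:[13,31/2] z:[19,62/3] -> miss, prune
    N14 x:[38/3,41/3] y:[13,15] z:[13,43/3] -> hit [13,41/3] leaf, test {P5@t=13}
  N12 x:[49/3,18] y:[23,57/2] z:[10,49/3] -> miss, prune

Visited [0, 7, 9, 10, 5, 6, 14, 12]. Tests: 8 box, 2 leaf. Nearest: P5.

== RESULT ==
8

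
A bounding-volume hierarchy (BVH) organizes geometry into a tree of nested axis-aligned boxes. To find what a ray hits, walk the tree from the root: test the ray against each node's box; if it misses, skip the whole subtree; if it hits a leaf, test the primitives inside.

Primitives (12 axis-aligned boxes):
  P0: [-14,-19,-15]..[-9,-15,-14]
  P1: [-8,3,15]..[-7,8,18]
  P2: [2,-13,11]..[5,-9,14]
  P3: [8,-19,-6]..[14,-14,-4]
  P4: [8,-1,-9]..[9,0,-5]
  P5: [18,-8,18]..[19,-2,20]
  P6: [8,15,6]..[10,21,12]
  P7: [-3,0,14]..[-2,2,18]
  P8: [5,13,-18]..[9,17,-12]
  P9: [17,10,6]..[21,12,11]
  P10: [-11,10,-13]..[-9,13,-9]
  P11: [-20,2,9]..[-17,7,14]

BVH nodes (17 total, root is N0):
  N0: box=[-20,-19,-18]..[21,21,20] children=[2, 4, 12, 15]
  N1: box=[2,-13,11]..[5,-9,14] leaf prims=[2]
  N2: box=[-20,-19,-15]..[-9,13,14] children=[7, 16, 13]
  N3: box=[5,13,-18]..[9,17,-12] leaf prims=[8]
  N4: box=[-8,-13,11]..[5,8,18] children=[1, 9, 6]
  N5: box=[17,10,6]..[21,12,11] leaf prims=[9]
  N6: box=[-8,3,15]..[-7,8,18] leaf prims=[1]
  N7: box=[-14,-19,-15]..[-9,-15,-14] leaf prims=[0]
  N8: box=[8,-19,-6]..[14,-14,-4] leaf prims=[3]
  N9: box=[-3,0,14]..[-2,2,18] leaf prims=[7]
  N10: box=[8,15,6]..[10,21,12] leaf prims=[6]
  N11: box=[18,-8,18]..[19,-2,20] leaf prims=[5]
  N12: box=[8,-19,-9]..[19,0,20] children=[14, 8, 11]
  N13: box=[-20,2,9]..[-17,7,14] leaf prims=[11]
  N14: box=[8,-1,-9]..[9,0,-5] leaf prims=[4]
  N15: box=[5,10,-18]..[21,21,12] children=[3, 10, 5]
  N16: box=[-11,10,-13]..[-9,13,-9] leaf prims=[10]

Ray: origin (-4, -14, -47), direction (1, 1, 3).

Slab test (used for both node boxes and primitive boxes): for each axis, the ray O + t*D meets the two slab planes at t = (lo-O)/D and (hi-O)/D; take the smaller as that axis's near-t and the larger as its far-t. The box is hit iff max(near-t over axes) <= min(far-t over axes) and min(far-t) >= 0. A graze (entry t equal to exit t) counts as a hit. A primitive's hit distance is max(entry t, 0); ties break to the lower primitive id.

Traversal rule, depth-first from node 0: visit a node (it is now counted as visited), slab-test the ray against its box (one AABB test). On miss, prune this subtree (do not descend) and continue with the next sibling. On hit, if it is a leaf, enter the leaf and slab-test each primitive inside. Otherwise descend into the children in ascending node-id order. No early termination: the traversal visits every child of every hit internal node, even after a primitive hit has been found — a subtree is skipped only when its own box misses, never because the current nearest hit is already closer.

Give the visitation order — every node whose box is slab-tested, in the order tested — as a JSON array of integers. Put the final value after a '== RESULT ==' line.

Walk:
N0 x:[-16,25] y:[-5,35] z:[29/3,67/3] -> hit [29/3,67/3], descend [2, 4, 12, 15]
  N2 x:[-16,-5] y:[-5,27] z:[32/3,61/3] -> miss, prune
  N4 x:[-4,9] y:[1,22] z:[58/3,65/3] -> miss, prune
  N12 x:[12,23] y:[-5,14] z:[38/3,67/3] -> hit [38/3,14], descend [8, 11, 14]
    N8 x:[12,18] y:[-5,0] z:[41/3,43/3] -> miss, prune
    N11 x:[22,23] y:[6,12] z:[65/3,67/3] -> miss, prune
    N14 x:[12,13] y:[13,14] z:[38/3,14] -> hit [13,13] leaf, test {P4@t=13}
  N15 x:[9,25] y:[24,35] z:[29/3,59/3] -> miss, prune

Visited [0, 2, 4, 12, 8, 11, 14, 15]. Tests: 8 box, 1 leaf. Nearest: P4.

== RESULT ==
[0, 2, 4, 12, 8, 11, 14, 15]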